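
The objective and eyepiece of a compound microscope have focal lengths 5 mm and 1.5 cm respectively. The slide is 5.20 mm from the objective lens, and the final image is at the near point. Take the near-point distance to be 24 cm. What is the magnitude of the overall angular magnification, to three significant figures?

425

Convert to cm: f_obj = 5 mm = 0.5 cm; d_o = 5.20 mm = 0.52 cm.
Objective: 1/d_i = 1/f_obj - 1/d_o = 1/0.5 - 1/0.52 = 0.07692 cm^-1, so d_i = 13.000 cm.
m_obj = -d_i/d_o = -13.000/0.52 = -25.000.
Eyepiece angular magnification (image at near point): M_eye = 1 + D/f_e = 1 + 24/1.5 = 17.000.
Overall M = m_obj x M_eye = (-25.000)(17.000) = -425.00.
|M| = 425.00.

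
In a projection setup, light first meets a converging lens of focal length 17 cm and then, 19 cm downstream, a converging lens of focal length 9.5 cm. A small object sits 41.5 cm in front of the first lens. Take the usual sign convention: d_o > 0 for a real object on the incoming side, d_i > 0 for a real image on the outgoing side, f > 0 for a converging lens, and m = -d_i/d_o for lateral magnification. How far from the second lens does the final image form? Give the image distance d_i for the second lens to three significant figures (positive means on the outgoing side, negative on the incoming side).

Applying the thin-lens equation to the first lens, 1/17 = 1/41.5 + 1/d_i1, which gives d_i1 = 28.796 cm.
Since 28.796 cm > 19 cm, the first image lies past the second lens and serves as a virtual object: d_o2 = L - d_i1 = -9.796 cm.
Applying the thin-lens equation again with f_2 = 9.5 cm and d_o2 = -9.796 cm gives d_i2 = 4.823 cm.

4.82 cm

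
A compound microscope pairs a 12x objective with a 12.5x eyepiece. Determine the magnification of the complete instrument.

150

The overall magnification of a compound microscope is the product of the objective and eyepiece magnifications:
M = M_obj x M_eye = 12 x 12.5 = 150.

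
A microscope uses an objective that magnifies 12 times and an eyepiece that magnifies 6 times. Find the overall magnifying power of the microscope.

The overall magnification of a compound microscope is the product of the objective and eyepiece magnifications:
M = M_obj x M_eye = 12 x 6 = 72.

72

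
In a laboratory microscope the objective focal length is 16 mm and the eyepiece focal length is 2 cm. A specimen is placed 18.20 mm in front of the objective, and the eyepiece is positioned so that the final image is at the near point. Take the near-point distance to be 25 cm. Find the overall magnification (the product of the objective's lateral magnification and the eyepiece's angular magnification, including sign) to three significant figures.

-98.2

Convert to cm: f_obj = 16 mm = 1.6 cm; d_o = 18.20 mm = 1.82 cm.
Objective: 1/d_i = 1/f_obj - 1/d_o = 1/1.6 - 1/1.82 = 0.07555 cm^-1, so d_i = 13.236 cm.
m_obj = -d_i/d_o = -13.236/1.82 = -7.273.
Eyepiece angular magnification (image at near point): M_eye = 1 + D/f_e = 1 + 25/2 = 13.500.
Overall M = m_obj x M_eye = (-7.273)(13.500) = -98.18.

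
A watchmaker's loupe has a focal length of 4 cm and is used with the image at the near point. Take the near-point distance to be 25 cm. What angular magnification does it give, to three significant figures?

M = 1 + D/f = 1 + 25/4 = 7.250.

7.25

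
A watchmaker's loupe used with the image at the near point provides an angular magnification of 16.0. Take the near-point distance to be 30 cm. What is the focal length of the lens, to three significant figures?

For the image at the near point, M = 1 + D/f.
f = D/(M - 1) = 30/(16.0 - 1) = 2.000 cm.

2.00 cm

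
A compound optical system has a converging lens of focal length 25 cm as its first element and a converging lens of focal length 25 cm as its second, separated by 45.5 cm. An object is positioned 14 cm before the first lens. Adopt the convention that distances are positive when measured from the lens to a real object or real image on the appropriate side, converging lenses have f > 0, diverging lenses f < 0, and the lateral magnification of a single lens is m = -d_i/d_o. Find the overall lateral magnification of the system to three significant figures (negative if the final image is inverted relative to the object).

-1.09

Applying the thin-lens equation to the first lens, 1/25 = 1/14 + 1/d_i1, which gives d_i1 = -31.818 cm.
Its lateral magnification is m_1 = -d_i1/d_o1 = -(-31.818)/14 = 2.2727.
The intermediate image is virtual, 31.818 cm to the left of lens 1, so d_o2 = L - d_i1 = 45.5 - (-31.818) = 77.318 cm.
Applying the thin-lens equation again with f_2 = 25 cm and d_o2 = 77.318 cm gives d_i2 = 36.946 cm.
m_2 = -(36.946)/(77.318) = -0.4778.
Overall magnification: m = m_1 m_2 = -1.0860.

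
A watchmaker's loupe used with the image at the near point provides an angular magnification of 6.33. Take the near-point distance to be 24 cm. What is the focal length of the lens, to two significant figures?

4.5 cm

For the image at the near point, M = 1 + D/f.
f = D/(M - 1) = 24/(6.33 - 1) = 4.503 cm.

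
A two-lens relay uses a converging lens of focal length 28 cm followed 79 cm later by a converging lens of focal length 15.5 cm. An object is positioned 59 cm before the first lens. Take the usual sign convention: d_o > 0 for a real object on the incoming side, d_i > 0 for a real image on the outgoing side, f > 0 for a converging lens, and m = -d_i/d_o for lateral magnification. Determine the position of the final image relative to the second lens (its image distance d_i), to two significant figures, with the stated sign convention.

First lens: d_i1 = 1/(1/28 - 1/59) = 53.290 cm.
The intermediate image is 53.290 cm to the right of lens 1, so d_o2 = L - d_i1 = 79 - 53.290 = 25.710 cm.
Second lens: d_i2 = 1/(1/15.5 - 1/(25.710)) = 39.032 cm.

39 cm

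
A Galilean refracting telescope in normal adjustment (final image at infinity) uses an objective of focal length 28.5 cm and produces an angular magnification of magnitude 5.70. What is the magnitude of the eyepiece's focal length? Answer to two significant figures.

|M| = f_obj/|f_eye|, so |f_eye| = f_obj/|M| = 28.5/5.7 = 5.000 cm.
(The eyepiece is diverging, so its signed focal length is -5.000 cm.)

5.0 cm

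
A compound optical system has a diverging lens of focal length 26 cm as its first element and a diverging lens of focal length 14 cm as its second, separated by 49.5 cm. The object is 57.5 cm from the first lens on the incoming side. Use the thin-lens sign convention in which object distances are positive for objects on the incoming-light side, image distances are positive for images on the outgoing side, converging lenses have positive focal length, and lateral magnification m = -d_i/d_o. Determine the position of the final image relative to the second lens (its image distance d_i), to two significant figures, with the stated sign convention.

-12 cm

Lens 1: 1/d_i1 = 1/f_1 - 1/d_o1 = 1/(-26) - 1/57.5 = -0.05585 cm^-1, so d_i1 = -17.904 cm.
With d_i1 < 0 the first image is virtual and lies on the object side; the object distance for lens 2 is d_o2 = 49.5 - (-17.904) = 67.404 cm.
Lens 2: 1/d_i2 = 1/f_2 - 1/d_o2 = 1/(-14) - 1/(67.404) = -0.08626 cm^-1, so d_i2 = -11.592 cm.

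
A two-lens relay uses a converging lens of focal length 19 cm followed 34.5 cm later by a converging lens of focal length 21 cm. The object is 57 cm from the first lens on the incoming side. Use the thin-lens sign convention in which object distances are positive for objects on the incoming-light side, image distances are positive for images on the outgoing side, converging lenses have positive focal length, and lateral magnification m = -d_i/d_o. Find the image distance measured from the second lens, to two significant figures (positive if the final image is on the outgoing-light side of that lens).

Applying the thin-lens equation to the first lens, 1/19 = 1/57 + 1/d_i1, which gives d_i1 = 28.500 cm.
That image sits 6.000 cm in front of the second lens, so d_o2 = 6.000 cm.
Applying the thin-lens equation again with f_2 = 21 cm and d_o2 = 6.000 cm gives d_i2 = -8.400 cm.

-8.4 cm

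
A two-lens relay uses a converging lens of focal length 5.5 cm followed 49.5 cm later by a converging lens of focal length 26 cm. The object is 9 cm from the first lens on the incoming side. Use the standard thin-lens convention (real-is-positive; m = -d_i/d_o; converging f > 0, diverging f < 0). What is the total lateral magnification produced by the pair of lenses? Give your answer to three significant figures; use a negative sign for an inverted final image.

4.37

Lens 1: 1/d_i1 = 1/f_1 - 1/d_o1 = 1/5.5 - 1/9 = 0.07071 cm^-1, so d_i1 = 14.143 cm.
m_1 = -(14.143)/9 = -1.5714.
That image sits 35.357 cm in front of the second lens, so d_o2 = 35.357 cm.
Lens 2: 1/d_i2 = 1/f_2 - 1/d_o2 = 1/26 - 1/(35.357) = 0.01018 cm^-1, so d_i2 = 98.244 cm.
m_2 = -(98.244)/(35.357) = -2.7786.
Total m = m_1 x m_2 = (-1.5714)(-2.7786) = 4.3664.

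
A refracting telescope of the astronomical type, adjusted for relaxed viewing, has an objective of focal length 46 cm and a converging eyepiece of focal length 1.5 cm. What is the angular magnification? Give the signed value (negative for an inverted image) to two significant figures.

M = -f_obj/f_eye = -46/(1.5) = -30.667.

-31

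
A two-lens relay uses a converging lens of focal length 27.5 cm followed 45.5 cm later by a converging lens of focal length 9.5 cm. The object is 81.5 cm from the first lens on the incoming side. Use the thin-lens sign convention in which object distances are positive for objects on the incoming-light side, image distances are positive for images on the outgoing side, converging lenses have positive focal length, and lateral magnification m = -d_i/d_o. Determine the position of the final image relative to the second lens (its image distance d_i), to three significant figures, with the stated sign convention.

Applying the thin-lens equation to the first lens, 1/27.5 = 1/81.5 + 1/d_i1, which gives d_i1 = 41.505 cm.
Object distance for lens 2: d_o2 = 45.5 - 41.505 = 3.995 cm.
Applying the thin-lens equation again with f_2 = 9.5 cm and d_o2 = 3.995 cm gives d_i2 = -6.895 cm.

-6.90 cm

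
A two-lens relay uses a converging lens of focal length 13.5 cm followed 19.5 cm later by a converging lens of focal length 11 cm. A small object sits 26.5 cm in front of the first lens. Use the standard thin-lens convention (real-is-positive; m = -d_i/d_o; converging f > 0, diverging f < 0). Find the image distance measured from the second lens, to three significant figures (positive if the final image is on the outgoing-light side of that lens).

Applying the thin-lens equation to the first lens, 1/13.5 = 1/26.5 + 1/d_i1, which gives d_i1 = 27.519 cm.
This image would form 27.519 cm past lens 1, i.e. 8.019 cm beyond lens 2, so it is a virtual object for lens 2: d_o2 = 19.5 - 27.519 = -8.019 cm.
Applying the thin-lens equation again with f_2 = 11 cm and d_o2 = -8.019 cm gives d_i2 = 4.638 cm.

4.64 cm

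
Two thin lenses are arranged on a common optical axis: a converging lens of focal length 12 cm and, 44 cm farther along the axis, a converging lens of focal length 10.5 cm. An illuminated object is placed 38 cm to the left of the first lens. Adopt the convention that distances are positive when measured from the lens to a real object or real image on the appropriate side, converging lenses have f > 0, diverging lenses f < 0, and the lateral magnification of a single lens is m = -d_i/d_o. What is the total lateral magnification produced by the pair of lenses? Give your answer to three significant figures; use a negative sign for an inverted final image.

0.304

Lens 1: 1/d_i1 = 1/f_1 - 1/d_o1 = 1/12 - 1/38 = 0.05702 cm^-1, so d_i1 = 17.538 cm.
m_1 = -(17.538)/38 = -0.4615.
Object distance for lens 2: d_o2 = 44 - 17.538 = 26.462 cm.
Lens 2: 1/d_i2 = 1/f_2 - 1/d_o2 = 1/10.5 - 1/(26.462) = 0.05745 cm^-1, so d_i2 = 17.407 cm.
m_2 = -(17.407)/(26.462) = -0.6578.
Overall magnification: m = m_1 m_2 = 0.3036.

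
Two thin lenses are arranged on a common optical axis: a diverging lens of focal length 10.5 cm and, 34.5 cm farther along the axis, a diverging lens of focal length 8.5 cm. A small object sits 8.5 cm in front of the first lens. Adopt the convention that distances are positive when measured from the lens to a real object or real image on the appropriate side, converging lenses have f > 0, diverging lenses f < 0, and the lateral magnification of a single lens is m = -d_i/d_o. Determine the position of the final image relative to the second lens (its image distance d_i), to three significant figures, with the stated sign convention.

Lens 1: 1/d_i1 = 1/f_1 - 1/d_o1 = 1/(-10.5) - 1/8.5 = -0.21289 cm^-1, so d_i1 = -4.697 cm.
The intermediate image is virtual, 4.697 cm to the left of lens 1, so d_o2 = L - d_i1 = 34.5 - (-4.697) = 39.197 cm.
Lens 2: 1/d_i2 = 1/f_2 - 1/d_o2 = 1/(-8.5) - 1/(39.197) = -0.14316 cm^-1, so d_i2 = -6.985 cm.

-6.99 cm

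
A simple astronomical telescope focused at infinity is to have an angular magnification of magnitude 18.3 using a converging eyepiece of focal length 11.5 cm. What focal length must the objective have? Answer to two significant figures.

210 cm

|M| = f_obj/|f_eye|, so f_obj = |M| x |f_eye| = 18.3 x 11.5 = 210.450 cm.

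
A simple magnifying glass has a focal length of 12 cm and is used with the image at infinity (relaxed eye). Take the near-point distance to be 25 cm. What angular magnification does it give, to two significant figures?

M = D/f = 25/12 = 2.083.

2.1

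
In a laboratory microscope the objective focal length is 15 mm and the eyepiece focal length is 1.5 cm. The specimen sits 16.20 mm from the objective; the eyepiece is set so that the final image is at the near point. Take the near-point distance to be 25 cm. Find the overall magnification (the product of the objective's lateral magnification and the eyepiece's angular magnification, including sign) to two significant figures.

Convert to cm: f_obj = 15 mm = 1.5 cm; d_o = 16.20 mm = 1.62 cm.
Objective: 1/d_i = 1/f_obj - 1/d_o = 1/1.5 - 1/1.62 = 0.04938 cm^-1, so d_i = 20.250 cm.
m_obj = -d_i/d_o = -20.250/1.62 = -12.500.
Eyepiece angular magnification (image at near point): M_eye = 1 + D/f_e = 1 + 25/1.5 = 17.667.
Overall M = m_obj x M_eye = (-12.500)(17.667) = -220.83.

-220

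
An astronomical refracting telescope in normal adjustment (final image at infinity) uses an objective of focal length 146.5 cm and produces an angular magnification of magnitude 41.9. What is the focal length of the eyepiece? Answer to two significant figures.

3.5 cm

|M| = f_obj/f_eye, so f_eye = f_obj/|M| = 146.5/41.9 = 3.496 cm.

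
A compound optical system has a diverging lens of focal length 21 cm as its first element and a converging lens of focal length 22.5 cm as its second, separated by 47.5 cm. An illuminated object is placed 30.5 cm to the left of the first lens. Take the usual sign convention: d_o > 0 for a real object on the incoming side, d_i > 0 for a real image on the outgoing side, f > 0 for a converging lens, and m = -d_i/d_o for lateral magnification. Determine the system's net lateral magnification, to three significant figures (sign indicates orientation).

First lens: d_i1 = 1/(1/(-21) - 1/30.5) = -12.437 cm.
m_1 = -(-12.437)/30.5 = 0.4078.
The intermediate image is virtual, 12.437 cm to the left of lens 1, so d_o2 = L - d_i1 = 47.5 - (-12.437) = 59.937 cm.
Second lens: d_i2 = 1/(1/22.5 - 1/(59.937)) = 36.023 cm.
m_2 = -(36.023)/(59.937) = -0.6010.
Total m = m_1 x m_2 = (0.4078)(-0.6010) = -0.2451.

-0.245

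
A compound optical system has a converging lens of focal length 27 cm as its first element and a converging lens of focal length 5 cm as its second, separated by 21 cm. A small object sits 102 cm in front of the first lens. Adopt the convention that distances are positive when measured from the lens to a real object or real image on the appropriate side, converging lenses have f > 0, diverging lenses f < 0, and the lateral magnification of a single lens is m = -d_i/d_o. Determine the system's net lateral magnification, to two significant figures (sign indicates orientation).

-0.087

First lens: d_i1 = 1/(1/27 - 1/102) = 36.720 cm.
m_1 = -(36.720)/102 = -0.3600.
This image would form 36.720 cm past lens 1, i.e. 15.720 cm beyond lens 2, so it is a virtual object for lens 2: d_o2 = 21 - 36.720 = -15.720 cm.
Second lens: d_i2 = 1/(1/5 - 1/(-15.720)) = 3.793 cm.
m_2 = -(3.793)/(-15.720) = 0.2413.
Total m = m_1 x m_2 = (-0.3600)(0.2413) = -0.0869.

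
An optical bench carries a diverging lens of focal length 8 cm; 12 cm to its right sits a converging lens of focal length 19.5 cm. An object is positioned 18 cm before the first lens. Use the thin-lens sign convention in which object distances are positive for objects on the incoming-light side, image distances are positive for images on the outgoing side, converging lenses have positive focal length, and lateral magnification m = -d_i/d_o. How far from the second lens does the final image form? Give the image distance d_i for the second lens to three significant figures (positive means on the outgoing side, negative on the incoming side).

Applying the thin-lens equation to the first lens, 1/(-8) = 1/18 + 1/d_i1, which gives d_i1 = -5.538 cm.
With d_i1 < 0 the first image is virtual and lies on the object side; the object distance for lens 2 is d_o2 = 12 - (-5.538) = 17.538 cm.
Applying the thin-lens equation again with f_2 = 19.5 cm and d_o2 = 17.538 cm gives d_i2 = -174.353 cm.

-174 cm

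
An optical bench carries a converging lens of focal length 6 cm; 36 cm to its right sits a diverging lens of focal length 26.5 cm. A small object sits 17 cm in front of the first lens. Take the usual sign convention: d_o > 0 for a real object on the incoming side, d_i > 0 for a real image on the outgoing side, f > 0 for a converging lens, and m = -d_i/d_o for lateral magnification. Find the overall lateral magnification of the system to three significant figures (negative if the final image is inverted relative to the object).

First lens: d_i1 = 1/(1/6 - 1/17) = 9.273 cm.
m_1 = -(9.273)/17 = -0.5455.
That image sits 26.727 cm in front of the second lens, so d_o2 = 26.727 cm.
Second lens: d_i2 = 1/(1/(-26.5) - 1/(26.727)) = -13.307 cm.
m_2 = -(-13.307)/(26.727) = 0.4979.
The system's lateral magnification is m_1 m_2 = (-0.5455)(0.4979) = -0.2716.

-0.272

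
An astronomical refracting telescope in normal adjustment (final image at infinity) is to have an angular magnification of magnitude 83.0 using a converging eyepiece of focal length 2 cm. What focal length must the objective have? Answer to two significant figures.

170 cm

|M| = f_obj/|f_eye|, so f_obj = |M| x |f_eye| = 83.0 x 2 = 166.000 cm.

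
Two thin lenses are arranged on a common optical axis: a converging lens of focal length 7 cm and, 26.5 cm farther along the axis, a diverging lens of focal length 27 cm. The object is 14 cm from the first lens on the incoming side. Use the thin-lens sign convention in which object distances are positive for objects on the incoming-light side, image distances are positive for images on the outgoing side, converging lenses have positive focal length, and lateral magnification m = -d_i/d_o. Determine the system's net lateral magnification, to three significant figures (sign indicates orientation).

-0.684

Lens 1: 1/d_i1 = 1/f_1 - 1/d_o1 = 1/7 - 1/14 = 0.07143 cm^-1, so d_i1 = 14.000 cm.
m_1 = -(14.000)/14 = -1.0000.
The intermediate image is 14.000 cm to the right of lens 1, so d_o2 = L - d_i1 = 26.5 - 14.000 = 12.500 cm.
Lens 2: 1/d_i2 = 1/f_2 - 1/d_o2 = 1/(-27) - 1/(12.500) = -0.11704 cm^-1, so d_i2 = -8.544 cm.
m_2 = -(-8.544)/(12.500) = 0.6835.
Total m = m_1 x m_2 = (-1.0000)(0.6835) = -0.6835.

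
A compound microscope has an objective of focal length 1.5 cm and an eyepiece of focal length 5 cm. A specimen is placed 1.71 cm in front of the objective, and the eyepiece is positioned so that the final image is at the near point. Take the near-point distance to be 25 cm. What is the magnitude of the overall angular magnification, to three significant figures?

42.9

Objective: 1/d_i = 1/f_obj - 1/d_o = 1/1.5 - 1/1.71 = 0.08187 cm^-1, so d_i = 12.214 cm.
m_obj = -d_i/d_o = -12.214/1.71 = -7.143.
Eyepiece angular magnification (image at near point): M_eye = 1 + D/f_e = 1 + 25/5 = 6.000.
Overall M = m_obj x M_eye = (-7.143)(6.000) = -42.86.
|M| = 42.86.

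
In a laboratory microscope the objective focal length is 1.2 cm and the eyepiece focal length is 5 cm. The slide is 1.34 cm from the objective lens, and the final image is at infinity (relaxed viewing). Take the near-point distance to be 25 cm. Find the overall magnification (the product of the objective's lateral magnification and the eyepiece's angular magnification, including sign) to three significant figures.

Objective: 1/d_i = 1/f_obj - 1/d_o = 1/1.2 - 1/1.34 = 0.08706 cm^-1, so d_i = 11.486 cm.
m_obj = -d_i/d_o = -11.486/1.34 = -8.571.
Eyepiece angular magnification (image at infinity): M_eye = D/f_e = 25/5 = 5.000.
Overall M = m_obj x M_eye = (-8.571)(5.000) = -42.86.

-42.9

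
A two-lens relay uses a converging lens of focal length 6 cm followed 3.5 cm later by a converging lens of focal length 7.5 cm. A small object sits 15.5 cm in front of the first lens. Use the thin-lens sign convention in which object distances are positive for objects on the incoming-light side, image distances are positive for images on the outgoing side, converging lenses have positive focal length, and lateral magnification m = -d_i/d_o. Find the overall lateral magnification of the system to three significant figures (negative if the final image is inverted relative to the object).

First lens: d_i1 = 1/(1/6 - 1/15.5) = 9.789 cm.
m_1 = -(9.789)/15.5 = -0.6316.
Since 9.789 cm > 3.5 cm, the first image lies past the second lens and serves as a virtual object: d_o2 = L - d_i1 = -6.289 cm.
Second lens: d_i2 = 1/(1/7.5 - 1/(-6.289)) = 3.421 cm.
m_2 = -(3.421)/(-6.289) = 0.5439.
Total m = m_1 x m_2 = (-0.6316)(0.5439) = -0.3435.

-0.344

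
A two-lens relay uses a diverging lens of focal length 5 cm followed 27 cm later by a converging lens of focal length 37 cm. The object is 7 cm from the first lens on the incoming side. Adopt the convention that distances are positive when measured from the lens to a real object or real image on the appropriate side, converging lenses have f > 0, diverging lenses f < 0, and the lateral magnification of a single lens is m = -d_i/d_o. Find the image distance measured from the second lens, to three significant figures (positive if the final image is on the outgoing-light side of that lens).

Applying the thin-lens equation to the first lens, 1/(-5) = 1/7 + 1/d_i1, which gives d_i1 = -2.917 cm.
The intermediate image is virtual, 2.917 cm to the left of lens 1, so d_o2 = L - d_i1 = 27 - (-2.917) = 29.917 cm.
Applying the thin-lens equation again with f_2 = 37 cm and d_o2 = 29.917 cm gives d_i2 = -156.271 cm.

-156 cm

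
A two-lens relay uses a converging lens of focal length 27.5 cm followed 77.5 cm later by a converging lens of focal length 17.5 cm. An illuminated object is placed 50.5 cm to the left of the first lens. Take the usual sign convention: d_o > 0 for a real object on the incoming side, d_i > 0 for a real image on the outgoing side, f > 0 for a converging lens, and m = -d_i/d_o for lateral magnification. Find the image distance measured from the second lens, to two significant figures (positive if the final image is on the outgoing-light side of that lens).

Applying the thin-lens equation to the first lens, 1/27.5 = 1/50.5 + 1/d_i1, which gives d_i1 = 60.380 cm.
That image sits 17.120 cm in front of the second lens, so d_o2 = 17.120 cm.
Applying the thin-lens equation again with f_2 = 17.5 cm and d_o2 = 17.120 cm gives d_i2 = -787.500 cm.

-790 cm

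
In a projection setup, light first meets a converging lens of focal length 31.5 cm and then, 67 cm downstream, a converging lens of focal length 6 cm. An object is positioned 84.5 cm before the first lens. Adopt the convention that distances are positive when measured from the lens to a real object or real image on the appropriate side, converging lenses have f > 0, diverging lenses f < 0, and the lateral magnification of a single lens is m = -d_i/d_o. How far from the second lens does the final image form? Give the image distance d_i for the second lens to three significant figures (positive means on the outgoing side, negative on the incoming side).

9.34 cm

First lens: d_i1 = 1/(1/31.5 - 1/84.5) = 50.222 cm.
That image sits 16.778 cm in front of the second lens, so d_o2 = 16.778 cm.
Second lens: d_i2 = 1/(1/6 - 1/(16.778)) = 9.340 cm.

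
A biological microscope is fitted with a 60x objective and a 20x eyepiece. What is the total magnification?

1200

The overall magnification of a compound microscope is the product of the objective and eyepiece magnifications:
M = M_obj x M_eye = 60 x 20 = 1200.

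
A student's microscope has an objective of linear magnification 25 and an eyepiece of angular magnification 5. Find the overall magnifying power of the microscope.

The overall magnification of a compound microscope is the product of the objective and eyepiece magnifications:
M = M_obj x M_eye = 25 x 5 = 125.

125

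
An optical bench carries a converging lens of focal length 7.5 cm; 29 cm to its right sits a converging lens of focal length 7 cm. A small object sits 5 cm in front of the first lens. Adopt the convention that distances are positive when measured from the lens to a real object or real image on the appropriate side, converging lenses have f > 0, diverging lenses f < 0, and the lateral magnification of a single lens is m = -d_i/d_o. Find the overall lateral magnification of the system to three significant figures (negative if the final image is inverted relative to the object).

Lens 1: 1/d_i1 = 1/f_1 - 1/d_o1 = 1/7.5 - 1/5 = -0.06667 cm^-1, so d_i1 = -15.000 cm.
m_1 = -(-15.000)/5 = 3.0000.
With d_i1 < 0 the first image is virtual and lies on the object side; the object distance for lens 2 is d_o2 = 29 - (-15.000) = 44.000 cm.
Lens 2: 1/d_i2 = 1/f_2 - 1/d_o2 = 1/7 - 1/(44.000) = 0.12013 cm^-1, so d_i2 = 8.324 cm.
m_2 = -(8.324)/(44.000) = -0.1892.
Overall magnification: m = m_1 m_2 = -0.5676.

-0.568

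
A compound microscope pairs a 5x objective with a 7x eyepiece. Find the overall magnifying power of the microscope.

The overall magnification of a compound microscope is the product of the objective and eyepiece magnifications:
M = M_obj x M_eye = 5 x 7 = 35.

35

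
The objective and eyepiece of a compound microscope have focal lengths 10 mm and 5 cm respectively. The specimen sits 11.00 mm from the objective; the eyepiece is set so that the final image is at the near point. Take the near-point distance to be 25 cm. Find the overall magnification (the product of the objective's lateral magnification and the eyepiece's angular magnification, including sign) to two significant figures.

-60

Convert to cm: f_obj = 10 mm = 1 cm; d_o = 11.00 mm = 1.10 cm.
Objective: 1/d_i = 1/f_obj - 1/d_o = 1/1 - 1/1.10 = 0.09091 cm^-1, so d_i = 11.000 cm.
m_obj = -d_i/d_o = -11.000/1.10 = -10.000.
Eyepiece angular magnification (image at near point): M_eye = 1 + D/f_e = 1 + 25/5 = 6.000.
Overall M = m_obj x M_eye = (-10.000)(6.000) = -60.00.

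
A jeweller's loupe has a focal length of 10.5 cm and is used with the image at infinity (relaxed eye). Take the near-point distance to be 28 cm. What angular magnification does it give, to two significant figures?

2.7

M = D/f = 28/10.5 = 2.667.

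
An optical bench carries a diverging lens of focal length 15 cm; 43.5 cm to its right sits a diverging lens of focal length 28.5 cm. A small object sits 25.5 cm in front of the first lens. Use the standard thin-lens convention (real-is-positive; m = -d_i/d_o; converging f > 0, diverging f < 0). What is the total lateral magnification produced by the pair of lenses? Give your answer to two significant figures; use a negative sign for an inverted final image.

Lens 1: 1/d_i1 = 1/f_1 - 1/d_o1 = 1/(-15) - 1/25.5 = -0.10588 cm^-1, so d_i1 = -9.444 cm.
m_1 = -(-9.444)/25.5 = 0.3704.
The intermediate image is virtual, 9.444 cm to the left of lens 1, so d_o2 = L - d_i1 = 43.5 - (-9.444) = 52.944 cm.
Lens 2: 1/d_i2 = 1/f_2 - 1/d_o2 = 1/(-28.5) - 1/(52.944) = -0.05398 cm^-1, so d_i2 = -18.527 cm.
m_2 = -(-18.527)/(52.944) = 0.3499.
Overall magnification: m = m_1 m_2 = 0.1296.

0.13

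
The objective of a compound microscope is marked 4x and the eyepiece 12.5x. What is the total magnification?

The overall magnification of a compound microscope is the product of the objective and eyepiece magnifications:
M = M_obj x M_eye = 4 x 12.5 = 50.

50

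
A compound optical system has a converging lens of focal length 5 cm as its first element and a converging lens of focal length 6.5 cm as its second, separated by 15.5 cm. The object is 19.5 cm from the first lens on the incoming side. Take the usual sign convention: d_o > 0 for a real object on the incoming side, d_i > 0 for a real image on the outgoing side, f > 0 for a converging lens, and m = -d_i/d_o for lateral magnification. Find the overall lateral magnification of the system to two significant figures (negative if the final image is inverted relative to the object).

0.98

Applying the thin-lens equation to the first lens, 1/5 = 1/19.5 + 1/d_i1, which gives d_i1 = 6.724 cm.
Its lateral magnification is m_1 = -d_i1/d_o1 = -(6.724)/19.5 = -0.3448.
The intermediate image is 6.724 cm to the right of lens 1, so d_o2 = L - d_i1 = 15.5 - 6.724 = 8.776 cm.
Applying the thin-lens equation again with f_2 = 6.5 cm and d_o2 = 8.776 cm gives d_i2 = 25.064 cm.
m_2 = -(25.064)/(8.776) = -2.8561.
Overall magnification: m = m_1 m_2 = 0.9848.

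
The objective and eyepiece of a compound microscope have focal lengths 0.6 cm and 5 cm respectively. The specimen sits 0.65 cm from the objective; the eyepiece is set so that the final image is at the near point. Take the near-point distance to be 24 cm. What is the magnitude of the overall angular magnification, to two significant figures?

70

Objective: 1/d_i = 1/f_obj - 1/d_o = 1/0.6 - 1/0.65 = 0.12821 cm^-1, so d_i = 7.800 cm.
m_obj = -d_i/d_o = -7.800/0.65 = -12.000.
Eyepiece angular magnification (image at near point): M_eye = 1 + D/f_e = 1 + 24/5 = 5.800.
Overall M = m_obj x M_eye = (-12.000)(5.800) = -69.60.
|M| = 69.60.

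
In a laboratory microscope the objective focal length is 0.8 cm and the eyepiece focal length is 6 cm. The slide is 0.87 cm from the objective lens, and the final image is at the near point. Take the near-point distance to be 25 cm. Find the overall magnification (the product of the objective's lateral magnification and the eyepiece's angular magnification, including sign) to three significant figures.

-59.0

Objective: 1/d_i = 1/f_obj - 1/d_o = 1/0.8 - 1/0.87 = 0.10057 cm^-1, so d_i = 9.943 cm.
m_obj = -d_i/d_o = -9.943/0.87 = -11.429.
Eyepiece angular magnification (image at near point): M_eye = 1 + D/f_e = 1 + 25/6 = 5.167.
Overall M = m_obj x M_eye = (-11.429)(5.167) = -59.05.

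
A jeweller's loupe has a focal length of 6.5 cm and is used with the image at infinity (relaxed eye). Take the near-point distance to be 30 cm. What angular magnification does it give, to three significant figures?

4.62

M = D/f = 30/6.5 = 4.615.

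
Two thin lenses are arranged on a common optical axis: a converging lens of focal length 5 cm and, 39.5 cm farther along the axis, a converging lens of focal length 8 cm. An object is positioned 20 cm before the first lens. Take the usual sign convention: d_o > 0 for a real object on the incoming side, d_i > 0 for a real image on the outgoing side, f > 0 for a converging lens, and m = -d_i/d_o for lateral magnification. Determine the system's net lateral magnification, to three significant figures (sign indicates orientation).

0.107

Applying the thin-lens equation to the first lens, 1/5 = 1/20 + 1/d_i1, which gives d_i1 = 6.667 cm.
Its lateral magnification is m_1 = -d_i1/d_o1 = -(6.667)/20 = -0.3333.
Object distance for lens 2: d_o2 = 39.5 - 6.667 = 32.833 cm.
Applying the thin-lens equation again with f_2 = 8 cm and d_o2 = 32.833 cm gives d_i2 = 10.577 cm.
m_2 = -(10.577)/(32.833) = -0.3221.
Total m = m_1 x m_2 = (-0.3333)(-0.3221) = 0.1074.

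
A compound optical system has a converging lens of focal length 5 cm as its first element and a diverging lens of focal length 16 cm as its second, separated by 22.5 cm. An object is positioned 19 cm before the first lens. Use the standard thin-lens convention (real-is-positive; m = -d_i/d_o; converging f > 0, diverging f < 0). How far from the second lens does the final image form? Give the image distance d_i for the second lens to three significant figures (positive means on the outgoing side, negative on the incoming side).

Lens 1: 1/d_i1 = 1/f_1 - 1/d_o1 = 1/5 - 1/19 = 0.14737 cm^-1, so d_i1 = 6.786 cm.
That image sits 15.714 cm in front of the second lens, so d_o2 = 15.714 cm.
Lens 2: 1/d_i2 = 1/f_2 - 1/d_o2 = 1/(-16) - 1/(15.714) = -0.12614 cm^-1, so d_i2 = -7.928 cm.

-7.93 cm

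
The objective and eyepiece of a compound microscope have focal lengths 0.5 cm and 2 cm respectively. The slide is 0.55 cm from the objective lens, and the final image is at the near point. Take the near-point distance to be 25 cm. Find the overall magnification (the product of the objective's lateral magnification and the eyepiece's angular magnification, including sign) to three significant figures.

Objective: 1/d_i = 1/f_obj - 1/d_o = 1/0.5 - 1/0.55 = 0.18182 cm^-1, so d_i = 5.500 cm.
m_obj = -d_i/d_o = -5.500/0.55 = -10.000.
Eyepiece angular magnification (image at near point): M_eye = 1 + D/f_e = 1 + 25/2 = 13.500.
Overall M = m_obj x M_eye = (-10.000)(13.500) = -135.00.

-135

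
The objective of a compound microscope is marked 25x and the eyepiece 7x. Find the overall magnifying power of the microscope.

175

The overall magnification of a compound microscope is the product of the objective and eyepiece magnifications:
M = M_obj x M_eye = 25 x 7 = 175.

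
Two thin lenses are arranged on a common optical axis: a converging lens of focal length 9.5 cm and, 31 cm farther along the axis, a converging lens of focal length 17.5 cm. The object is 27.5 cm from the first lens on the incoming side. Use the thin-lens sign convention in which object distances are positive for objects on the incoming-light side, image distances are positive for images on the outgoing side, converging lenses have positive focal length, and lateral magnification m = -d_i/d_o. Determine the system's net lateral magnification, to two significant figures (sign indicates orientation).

-9.1

Applying the thin-lens equation to the first lens, 1/9.5 = 1/27.5 + 1/d_i1, which gives d_i1 = 14.514 cm.
Its lateral magnification is m_1 = -d_i1/d_o1 = -(14.514)/27.5 = -0.5278.
The intermediate image is 14.514 cm to the right of lens 1, so d_o2 = L - d_i1 = 31 - 14.514 = 16.486 cm.
Applying the thin-lens equation again with f_2 = 17.5 cm and d_o2 = 16.486 cm gives d_i2 = -284.555 cm.
m_2 = -(-284.555)/(16.486) = 17.2603.
Total m = m_1 x m_2 = (-0.5278)(17.2603) = -9.1096.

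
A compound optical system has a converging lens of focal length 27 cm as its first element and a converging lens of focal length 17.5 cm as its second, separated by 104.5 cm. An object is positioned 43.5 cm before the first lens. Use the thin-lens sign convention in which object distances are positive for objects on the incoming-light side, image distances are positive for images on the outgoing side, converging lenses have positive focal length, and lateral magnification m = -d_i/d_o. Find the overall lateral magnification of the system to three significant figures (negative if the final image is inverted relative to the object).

1.81

Applying the thin-lens equation to the first lens, 1/27 = 1/43.5 + 1/d_i1, which gives d_i1 = 71.182 cm.
Its lateral magnification is m_1 = -d_i1/d_o1 = -(71.182)/43.5 = -1.6364.
That image sits 33.318 cm in front of the second lens, so d_o2 = 33.318 cm.
Applying the thin-lens equation again with f_2 = 17.5 cm and d_o2 = 33.318 cm gives d_i2 = 36.861 cm.
m_2 = -(36.861)/(33.318) = -1.1063.
Total m = m_1 x m_2 = (-1.6364)(-1.1063) = 1.8103.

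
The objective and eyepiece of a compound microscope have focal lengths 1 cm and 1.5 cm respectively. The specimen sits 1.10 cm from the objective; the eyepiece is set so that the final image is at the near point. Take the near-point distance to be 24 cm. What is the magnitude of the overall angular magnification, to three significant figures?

Objective: 1/d_i = 1/f_obj - 1/d_o = 1/1 - 1/1.10 = 0.09091 cm^-1, so d_i = 11.000 cm.
m_obj = -d_i/d_o = -11.000/1.10 = -10.000.
Eyepiece angular magnification (image at near point): M_eye = 1 + D/f_e = 1 + 24/1.5 = 17.000.
Overall M = m_obj x M_eye = (-10.000)(17.000) = -170.00.
|M| = 170.00.

170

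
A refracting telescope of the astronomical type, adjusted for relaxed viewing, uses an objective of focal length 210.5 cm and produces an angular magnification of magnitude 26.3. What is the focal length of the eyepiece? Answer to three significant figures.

8.00 cm

|M| = f_obj/f_eye, so f_eye = f_obj/|M| = 210.5/26.3 = 8.004 cm.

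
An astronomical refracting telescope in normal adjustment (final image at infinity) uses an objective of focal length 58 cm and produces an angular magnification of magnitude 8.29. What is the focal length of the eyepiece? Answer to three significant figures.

|M| = f_obj/f_eye, so f_eye = f_obj/|M| = 58/8.29 = 6.996 cm.

7.00 cm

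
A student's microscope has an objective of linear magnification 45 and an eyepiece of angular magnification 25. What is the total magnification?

The overall magnification of a compound microscope is the product of the objective and eyepiece magnifications:
M = M_obj x M_eye = 45 x 25 = 1125.

1125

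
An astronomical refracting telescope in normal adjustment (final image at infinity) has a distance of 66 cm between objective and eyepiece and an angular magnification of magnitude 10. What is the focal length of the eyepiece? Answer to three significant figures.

6.00 cm

In normal adjustment the tube length equals f_obj + f_eye and |M| = f_obj/f_eye.
So f_obj = 10 f_eye and 10 f_eye + f_eye = 66 cm, giving f_eye = 66/11 = 6.000 cm and f_obj = 60.000 cm.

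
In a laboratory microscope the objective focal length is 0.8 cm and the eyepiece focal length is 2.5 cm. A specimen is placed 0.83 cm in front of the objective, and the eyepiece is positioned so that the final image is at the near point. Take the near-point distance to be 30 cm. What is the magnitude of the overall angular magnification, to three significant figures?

347

Objective: 1/d_i = 1/f_obj - 1/d_o = 1/0.8 - 1/0.83 = 0.04518 cm^-1, so d_i = 22.133 cm.
m_obj = -d_i/d_o = -22.133/0.83 = -26.667.
Eyepiece angular magnification (image at near point): M_eye = 1 + D/f_e = 1 + 30/2.5 = 13.000.
Overall M = m_obj x M_eye = (-26.667)(13.000) = -346.67.
|M| = 346.67.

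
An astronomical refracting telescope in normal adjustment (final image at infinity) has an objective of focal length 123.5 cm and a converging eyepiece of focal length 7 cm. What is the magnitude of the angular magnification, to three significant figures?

17.6

|M| = f_obj/|f_eye| = 123.5/7 = 17.643.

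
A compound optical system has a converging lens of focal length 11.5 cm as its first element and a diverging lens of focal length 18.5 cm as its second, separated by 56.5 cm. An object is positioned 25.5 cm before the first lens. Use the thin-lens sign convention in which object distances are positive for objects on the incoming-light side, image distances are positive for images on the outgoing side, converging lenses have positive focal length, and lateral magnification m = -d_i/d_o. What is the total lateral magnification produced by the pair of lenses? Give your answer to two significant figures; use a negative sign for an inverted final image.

Lens 1: 1/d_i1 = 1/f_1 - 1/d_o1 = 1/11.5 - 1/25.5 = 0.04774 cm^-1, so d_i1 = 20.946 cm.
m_1 = -(20.946)/25.5 = -0.8214.
Object distance for lens 2: d_o2 = 56.5 - 20.946 = 35.554 cm.
Lens 2: 1/d_i2 = 1/f_2 - 1/d_o2 = 1/(-18.5) - 1/(35.554) = -0.08218 cm^-1, so d_i2 = -12.168 cm.
m_2 = -(-12.168)/(35.554) = 0.3423.
Overall magnification: m = m_1 m_2 = -0.2811.

-0.28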